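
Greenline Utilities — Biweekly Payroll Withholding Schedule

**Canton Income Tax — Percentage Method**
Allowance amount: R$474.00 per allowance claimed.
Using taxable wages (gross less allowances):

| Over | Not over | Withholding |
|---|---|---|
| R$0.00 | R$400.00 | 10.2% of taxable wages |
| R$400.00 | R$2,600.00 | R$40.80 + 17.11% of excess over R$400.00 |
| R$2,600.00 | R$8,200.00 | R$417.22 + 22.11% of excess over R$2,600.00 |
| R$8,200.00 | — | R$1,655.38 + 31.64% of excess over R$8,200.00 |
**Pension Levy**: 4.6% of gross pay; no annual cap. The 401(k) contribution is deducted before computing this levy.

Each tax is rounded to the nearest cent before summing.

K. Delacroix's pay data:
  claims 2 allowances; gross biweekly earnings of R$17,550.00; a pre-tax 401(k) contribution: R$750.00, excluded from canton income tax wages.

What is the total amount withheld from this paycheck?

Canton Income Tax: taxable = R$17,550.00 − R$750.00 − 2×R$474.00 = R$15,852.00
  R$1,655.38 + 31.64% × (R$15,852.00 − R$8,200.00) = R$1,655.38 + 31.64% × R$7,652.00 = R$4,076.47
Pension Levy: 4.6% × R$16,800.00 = R$772.80
Total: R$4,076.47 + R$772.80 = R$4,849.27

R$4,849.27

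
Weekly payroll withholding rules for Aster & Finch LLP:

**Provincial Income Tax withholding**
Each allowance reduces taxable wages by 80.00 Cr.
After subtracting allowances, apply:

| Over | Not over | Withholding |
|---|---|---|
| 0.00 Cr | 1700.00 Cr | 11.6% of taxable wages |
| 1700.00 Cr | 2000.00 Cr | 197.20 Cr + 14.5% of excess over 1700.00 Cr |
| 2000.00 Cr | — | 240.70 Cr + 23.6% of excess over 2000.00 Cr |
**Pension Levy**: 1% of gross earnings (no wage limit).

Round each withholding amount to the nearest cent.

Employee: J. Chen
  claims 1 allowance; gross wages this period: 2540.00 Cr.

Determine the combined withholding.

Provincial Income Tax: taxable = 2540.00 Cr − 1×80.00 Cr = 2460.00 Cr
  240.70 Cr + 23.6% × (2460.00 Cr − 2000.00 Cr) = 240.70 Cr + 23.6% × 460.00 Cr = 349.26 Cr
Pension Levy: 1% × 2540.00 Cr = 25.40 Cr
Total: 349.26 Cr + 25.40 Cr = 374.66 Cr

374.66 Cr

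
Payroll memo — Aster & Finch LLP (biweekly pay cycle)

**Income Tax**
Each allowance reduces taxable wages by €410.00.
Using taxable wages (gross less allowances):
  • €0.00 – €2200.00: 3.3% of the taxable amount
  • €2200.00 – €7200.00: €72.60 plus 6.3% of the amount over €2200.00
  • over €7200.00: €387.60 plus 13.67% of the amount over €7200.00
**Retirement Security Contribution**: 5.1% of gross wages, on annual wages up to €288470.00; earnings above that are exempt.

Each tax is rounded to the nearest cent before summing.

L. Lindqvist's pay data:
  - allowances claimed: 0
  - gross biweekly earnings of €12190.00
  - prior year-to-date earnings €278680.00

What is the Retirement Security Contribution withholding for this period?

€499.29

Retirement Security Contribution: cap €288470.00 − YTD €278680.00 = €9790.00 subject; 5.1% × €9790.00 = €499.29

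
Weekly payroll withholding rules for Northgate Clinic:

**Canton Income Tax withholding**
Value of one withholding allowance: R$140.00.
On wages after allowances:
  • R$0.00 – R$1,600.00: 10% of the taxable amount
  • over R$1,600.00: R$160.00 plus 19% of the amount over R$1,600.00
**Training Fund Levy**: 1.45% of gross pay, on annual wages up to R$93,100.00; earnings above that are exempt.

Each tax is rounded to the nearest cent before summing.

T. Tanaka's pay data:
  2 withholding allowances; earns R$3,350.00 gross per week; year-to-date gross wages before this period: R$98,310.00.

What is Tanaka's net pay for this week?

Canton Income Tax: taxable = R$3,350.00 − 2×R$140.00 = R$3,070.00
  R$160.00 + 19% × (R$3,070.00 − R$1,600.00) = R$160.00 + 19% × R$1,470.00 = R$439.30
Training Fund Levy: YTD R$98,310.00 ≥ cap R$93,100.00 → R$0.00
Total withheld: R$439.30 + R$0.00 = R$439.30
Net pay: R$3,350.00 − R$439.30 = R$2,910.70

R$2,910.70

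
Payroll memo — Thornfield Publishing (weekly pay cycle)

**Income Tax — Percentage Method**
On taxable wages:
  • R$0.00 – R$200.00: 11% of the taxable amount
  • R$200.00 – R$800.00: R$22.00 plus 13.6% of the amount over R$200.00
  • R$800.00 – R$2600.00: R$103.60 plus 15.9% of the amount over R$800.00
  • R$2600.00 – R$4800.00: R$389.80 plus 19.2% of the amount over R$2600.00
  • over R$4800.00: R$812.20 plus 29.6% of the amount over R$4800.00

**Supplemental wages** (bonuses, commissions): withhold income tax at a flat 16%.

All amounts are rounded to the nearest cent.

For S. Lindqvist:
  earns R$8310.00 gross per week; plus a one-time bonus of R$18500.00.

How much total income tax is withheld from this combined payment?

R$4811.16

Income Tax: taxable = R$8310.00
  R$812.20 + 29.6% × (R$8310.00 − R$4800.00) = R$812.20 + 29.6% × R$3510.00 = R$1851.16
Supplemental (16% flat on bonus): 16% × R$18500.00 = R$2960.00
Total income tax: R$1851.16 + R$2960.00 = R$4811.16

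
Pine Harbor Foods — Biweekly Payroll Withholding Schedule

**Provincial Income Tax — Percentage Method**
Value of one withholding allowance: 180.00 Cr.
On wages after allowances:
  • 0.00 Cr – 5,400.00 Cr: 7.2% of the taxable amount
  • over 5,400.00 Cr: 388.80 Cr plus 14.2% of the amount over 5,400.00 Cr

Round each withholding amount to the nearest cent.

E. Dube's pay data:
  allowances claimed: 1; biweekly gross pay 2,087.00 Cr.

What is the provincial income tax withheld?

Provincial Income Tax: taxable = 2,087.00 Cr − 1×180.00 Cr = 1,907.00 Cr
  7.2% × 1,907.00 Cr = 137.30 Cr

137.30 Cr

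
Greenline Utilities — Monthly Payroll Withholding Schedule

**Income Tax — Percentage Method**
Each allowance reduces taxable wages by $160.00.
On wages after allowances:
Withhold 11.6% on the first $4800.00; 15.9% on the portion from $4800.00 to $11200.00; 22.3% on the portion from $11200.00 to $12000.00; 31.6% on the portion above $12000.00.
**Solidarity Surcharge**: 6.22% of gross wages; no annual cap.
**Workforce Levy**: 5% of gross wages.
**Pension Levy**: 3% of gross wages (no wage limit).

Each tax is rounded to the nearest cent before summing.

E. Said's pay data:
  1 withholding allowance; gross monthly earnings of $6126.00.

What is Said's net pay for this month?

Income Tax: taxable = $6126.00 − 1×$160.00 = $5966.00
  $556.80 + 15.9% × ($5966.00 − $4800.00) = $556.80 + 15.9% × $1166.00 = $742.19
Solidarity Surcharge: 6.22% × $6126.00 = $381.04
Workforce Levy: 5% × $6126.00 = $306.30
Pension Levy: 3% × $6126.00 = $183.78
Total withheld: $742.19 + $381.04 + $306.30 + $183.78 = $1613.31
Net pay: $6126.00 − $1613.31 = $4512.69

$4512.69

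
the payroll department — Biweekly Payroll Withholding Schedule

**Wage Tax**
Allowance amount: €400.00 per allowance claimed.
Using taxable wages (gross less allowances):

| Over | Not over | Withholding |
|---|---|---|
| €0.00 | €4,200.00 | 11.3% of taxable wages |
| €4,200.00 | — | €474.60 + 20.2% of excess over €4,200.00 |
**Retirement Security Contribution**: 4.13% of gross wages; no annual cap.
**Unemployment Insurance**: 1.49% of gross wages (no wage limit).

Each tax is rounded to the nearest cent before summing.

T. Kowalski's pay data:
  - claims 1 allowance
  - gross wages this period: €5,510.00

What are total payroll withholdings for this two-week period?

€968.08

Wage Tax: taxable = €5,510.00 − 1×€400.00 = €5,110.00
  €474.60 + 20.2% × (€5,110.00 − €4,200.00) = €474.60 + 20.2% × €910.00 = €658.42
Retirement Security Contribution: 4.13% × €5,510.00 = €227.56
Unemployment Insurance: 1.49% × €5,510.00 = €82.10
Total: €658.42 + €227.56 + €82.10 = €968.08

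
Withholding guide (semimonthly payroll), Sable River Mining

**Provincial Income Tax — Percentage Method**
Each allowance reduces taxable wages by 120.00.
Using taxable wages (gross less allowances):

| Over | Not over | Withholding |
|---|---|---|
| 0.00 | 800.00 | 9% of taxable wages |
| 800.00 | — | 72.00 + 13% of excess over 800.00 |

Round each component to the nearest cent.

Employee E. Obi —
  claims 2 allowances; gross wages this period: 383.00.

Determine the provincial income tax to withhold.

12.87

Provincial Income Tax: taxable = 383.00 − 2×120.00 = 143.00
  9% × 143.00 = 12.87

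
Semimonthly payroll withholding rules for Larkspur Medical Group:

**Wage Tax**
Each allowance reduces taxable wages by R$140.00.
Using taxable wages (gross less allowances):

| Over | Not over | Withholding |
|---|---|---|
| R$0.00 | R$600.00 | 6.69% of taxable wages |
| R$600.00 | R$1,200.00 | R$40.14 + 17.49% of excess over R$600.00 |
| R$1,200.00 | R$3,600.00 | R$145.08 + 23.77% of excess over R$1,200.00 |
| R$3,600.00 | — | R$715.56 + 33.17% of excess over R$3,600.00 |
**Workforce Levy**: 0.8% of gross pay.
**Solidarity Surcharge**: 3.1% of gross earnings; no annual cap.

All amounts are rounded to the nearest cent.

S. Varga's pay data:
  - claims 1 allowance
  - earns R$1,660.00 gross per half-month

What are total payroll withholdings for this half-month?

Wage Tax: taxable = R$1,660.00 − 1×R$140.00 = R$1,520.00
  R$145.08 + 23.77% × (R$1,520.00 − R$1,200.00) = R$145.08 + 23.77% × R$320.00 = R$221.14
Workforce Levy: 0.8% × R$1,660.00 = R$13.28
Solidarity Surcharge: 3.1% × R$1,660.00 = R$51.46
Total: R$221.14 + R$13.28 + R$51.46 = R$285.88

R$285.88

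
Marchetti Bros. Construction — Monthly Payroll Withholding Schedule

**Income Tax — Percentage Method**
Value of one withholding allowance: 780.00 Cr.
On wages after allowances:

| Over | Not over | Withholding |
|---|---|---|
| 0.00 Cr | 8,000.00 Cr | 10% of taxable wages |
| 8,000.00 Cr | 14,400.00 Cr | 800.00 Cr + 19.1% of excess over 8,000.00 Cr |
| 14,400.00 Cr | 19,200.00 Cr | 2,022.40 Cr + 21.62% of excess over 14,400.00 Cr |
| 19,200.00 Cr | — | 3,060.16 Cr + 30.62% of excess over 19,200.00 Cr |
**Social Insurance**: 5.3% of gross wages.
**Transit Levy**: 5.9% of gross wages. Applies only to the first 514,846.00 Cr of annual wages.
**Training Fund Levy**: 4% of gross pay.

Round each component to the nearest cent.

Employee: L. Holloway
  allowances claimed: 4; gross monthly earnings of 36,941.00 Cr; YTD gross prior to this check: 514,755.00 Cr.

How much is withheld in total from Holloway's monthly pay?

Income Tax: taxable = 36,941.00 Cr − 4×780.00 Cr = 33,821.00 Cr
  3,060.16 Cr + 30.62% × (33,821.00 Cr − 19,200.00 Cr) = 3,060.16 Cr + 30.62% × 14,621.00 Cr = 7,537.11 Cr
Social Insurance: 5.3% × 36,941.00 Cr = 1,957.87 Cr
Transit Levy: cap 514,846.00 Cr − YTD 514,755.00 Cr = 91.00 Cr subject; 5.9% × 91.00 Cr = 5.37 Cr
Training Fund Levy: 4% × 36,941.00 Cr = 1,477.64 Cr
Total: 7,537.11 Cr + 1,957.87 Cr + 5.37 Cr + 1,477.64 Cr = 10,977.99 Cr

10,977.99 Cr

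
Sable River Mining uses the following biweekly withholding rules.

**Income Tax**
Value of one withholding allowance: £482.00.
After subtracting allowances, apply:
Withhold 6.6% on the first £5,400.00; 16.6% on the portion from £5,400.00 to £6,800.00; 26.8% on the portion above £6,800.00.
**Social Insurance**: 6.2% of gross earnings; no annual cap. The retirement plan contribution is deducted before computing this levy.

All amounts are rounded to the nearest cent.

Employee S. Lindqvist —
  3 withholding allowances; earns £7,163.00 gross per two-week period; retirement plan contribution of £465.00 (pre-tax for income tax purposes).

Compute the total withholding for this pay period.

Income Tax: taxable = £7,163.00 − £465.00 − 3×£482.00 = £5,252.00
  6.6% × £5,252.00 = £346.63
Social Insurance: 6.2% × £6,698.00 = £415.28
Total: £346.63 + £415.28 = £761.91

£761.91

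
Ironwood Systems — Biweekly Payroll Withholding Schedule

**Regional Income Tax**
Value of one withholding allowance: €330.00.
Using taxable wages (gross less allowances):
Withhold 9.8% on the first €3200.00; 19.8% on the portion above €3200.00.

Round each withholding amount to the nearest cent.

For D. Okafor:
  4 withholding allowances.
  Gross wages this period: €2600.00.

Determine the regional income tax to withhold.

€125.44

Regional Income Tax: taxable = €2600.00 − 4×€330.00 = €1280.00
  9.8% × €1280.00 = €125.44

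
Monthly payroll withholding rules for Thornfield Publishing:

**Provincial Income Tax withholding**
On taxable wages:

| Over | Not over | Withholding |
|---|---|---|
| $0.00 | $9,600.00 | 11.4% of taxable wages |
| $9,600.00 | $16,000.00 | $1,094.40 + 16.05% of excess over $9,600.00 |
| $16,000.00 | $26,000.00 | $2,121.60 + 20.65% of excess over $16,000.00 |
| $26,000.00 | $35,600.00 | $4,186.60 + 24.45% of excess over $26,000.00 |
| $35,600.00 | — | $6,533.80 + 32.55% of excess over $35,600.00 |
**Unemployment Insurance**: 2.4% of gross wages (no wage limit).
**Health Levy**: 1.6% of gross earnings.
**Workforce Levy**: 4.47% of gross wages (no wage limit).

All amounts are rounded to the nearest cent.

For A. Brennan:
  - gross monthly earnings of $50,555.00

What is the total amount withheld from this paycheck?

Provincial Income Tax: taxable = $50,555.00
  $6,533.80 + 32.55% × ($50,555.00 − $35,600.00) = $6,533.80 + 32.55% × $14,955.00 = $11,401.65
Unemployment Insurance: 2.4% × $50,555.00 = $1,213.32
Health Levy: 1.6% × $50,555.00 = $808.88
Workforce Levy: 4.47% × $50,555.00 = $2,259.81
Total: $11,401.65 + $1,213.32 + $808.88 + $2,259.81 = $15,683.66

$15,683.66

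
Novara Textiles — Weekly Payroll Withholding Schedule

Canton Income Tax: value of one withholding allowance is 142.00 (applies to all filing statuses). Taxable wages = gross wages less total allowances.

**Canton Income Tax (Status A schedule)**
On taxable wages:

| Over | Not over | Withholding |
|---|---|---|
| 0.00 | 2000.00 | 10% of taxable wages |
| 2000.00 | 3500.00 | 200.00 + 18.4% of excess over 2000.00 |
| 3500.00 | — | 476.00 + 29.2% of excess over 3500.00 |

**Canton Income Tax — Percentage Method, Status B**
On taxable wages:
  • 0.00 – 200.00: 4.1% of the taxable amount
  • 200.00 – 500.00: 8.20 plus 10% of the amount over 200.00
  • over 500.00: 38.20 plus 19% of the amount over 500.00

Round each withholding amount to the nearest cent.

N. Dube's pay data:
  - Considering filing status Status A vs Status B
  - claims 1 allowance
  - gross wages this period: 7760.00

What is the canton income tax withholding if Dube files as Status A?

1678.46

Canton Income Tax (Status A): taxable = 7760.00 − 1×142.00 = 7618.00
  476.00 + 29.2% × (7618.00 − 3500.00) = 476.00 + 29.2% × 4118.00 = 1678.46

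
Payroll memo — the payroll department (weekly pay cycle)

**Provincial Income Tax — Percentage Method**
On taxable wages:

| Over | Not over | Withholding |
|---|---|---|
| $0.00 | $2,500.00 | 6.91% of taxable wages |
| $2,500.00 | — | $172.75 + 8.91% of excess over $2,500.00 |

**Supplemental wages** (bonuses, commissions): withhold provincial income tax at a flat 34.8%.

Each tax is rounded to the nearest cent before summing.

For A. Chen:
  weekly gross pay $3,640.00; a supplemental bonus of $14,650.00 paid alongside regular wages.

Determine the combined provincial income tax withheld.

Provincial Income Tax: taxable = $3,640.00
  $172.75 + 8.91% × ($3,640.00 − $2,500.00) = $172.75 + 8.91% × $1,140.00 = $274.32
Supplemental (34.8% flat on bonus): 34.8% × $14,650.00 = $5,098.20
Total provincial income tax: $274.32 + $5,098.20 = $5,372.52

$5,372.52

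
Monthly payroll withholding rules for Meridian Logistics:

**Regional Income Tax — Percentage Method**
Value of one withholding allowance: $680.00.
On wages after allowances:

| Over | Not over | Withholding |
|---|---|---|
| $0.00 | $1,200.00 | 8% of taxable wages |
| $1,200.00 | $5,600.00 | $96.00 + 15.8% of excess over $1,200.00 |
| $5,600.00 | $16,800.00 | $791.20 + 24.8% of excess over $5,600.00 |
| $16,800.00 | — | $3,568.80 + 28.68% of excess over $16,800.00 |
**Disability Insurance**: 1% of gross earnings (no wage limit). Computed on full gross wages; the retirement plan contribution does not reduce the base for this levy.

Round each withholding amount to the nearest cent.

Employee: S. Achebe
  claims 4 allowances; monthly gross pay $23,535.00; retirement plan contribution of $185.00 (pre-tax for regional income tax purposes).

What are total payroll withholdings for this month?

$4,902.59

Regional Income Tax: taxable = $23,535.00 − $185.00 − 4×$680.00 = $20,630.00
  $3,568.80 + 28.68% × ($20,630.00 − $16,800.00) = $3,568.80 + 28.68% × $3,830.00 = $4,667.24
Disability Insurance: 1% × $23,535.00 = $235.35
Total: $4,667.24 + $235.35 = $4,902.59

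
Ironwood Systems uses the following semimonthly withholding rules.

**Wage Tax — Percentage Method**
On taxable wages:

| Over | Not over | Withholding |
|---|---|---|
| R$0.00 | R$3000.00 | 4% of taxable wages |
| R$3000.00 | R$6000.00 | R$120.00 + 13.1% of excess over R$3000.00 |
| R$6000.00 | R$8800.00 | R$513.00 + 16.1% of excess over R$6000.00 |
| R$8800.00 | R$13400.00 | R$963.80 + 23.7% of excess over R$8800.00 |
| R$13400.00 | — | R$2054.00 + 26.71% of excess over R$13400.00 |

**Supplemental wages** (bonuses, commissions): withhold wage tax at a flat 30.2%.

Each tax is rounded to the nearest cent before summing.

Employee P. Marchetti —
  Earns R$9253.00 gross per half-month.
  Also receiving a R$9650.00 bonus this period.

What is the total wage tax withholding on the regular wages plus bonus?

R$3985.46

Wage Tax: taxable = R$9253.00
  R$963.80 + 23.7% × (R$9253.00 − R$8800.00) = R$963.80 + 23.7% × R$453.00 = R$1071.16
Supplemental (30.2% flat on bonus): 30.2% × R$9650.00 = R$2914.30
Total wage tax: R$1071.16 + R$2914.30 = R$3985.46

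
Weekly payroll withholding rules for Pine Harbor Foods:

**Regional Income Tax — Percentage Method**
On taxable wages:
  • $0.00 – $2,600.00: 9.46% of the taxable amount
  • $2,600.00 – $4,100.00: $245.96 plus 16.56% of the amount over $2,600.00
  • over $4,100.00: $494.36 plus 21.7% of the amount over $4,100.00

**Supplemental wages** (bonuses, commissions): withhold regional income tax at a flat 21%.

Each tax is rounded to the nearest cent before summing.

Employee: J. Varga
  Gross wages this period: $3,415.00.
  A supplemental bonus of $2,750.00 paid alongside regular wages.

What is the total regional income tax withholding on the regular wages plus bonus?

$958.42

Regional Income Tax: taxable = $3,415.00
  $245.96 + 16.56% × ($3,415.00 − $2,600.00) = $245.96 + 16.56% × $815.00 = $380.92
Supplemental (21% flat on bonus): 21% × $2,750.00 = $577.50
Total regional income tax: $380.92 + $577.50 = $958.42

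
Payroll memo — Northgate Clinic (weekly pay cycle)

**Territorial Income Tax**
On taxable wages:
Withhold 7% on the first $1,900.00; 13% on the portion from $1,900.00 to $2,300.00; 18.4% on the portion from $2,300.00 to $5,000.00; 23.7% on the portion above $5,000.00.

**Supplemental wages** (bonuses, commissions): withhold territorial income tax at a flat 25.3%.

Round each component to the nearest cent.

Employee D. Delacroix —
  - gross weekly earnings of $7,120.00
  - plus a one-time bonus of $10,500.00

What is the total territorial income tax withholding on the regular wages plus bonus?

Territorial Income Tax: taxable = $7,120.00
  $681.80 + 23.7% × ($7,120.00 − $5,000.00) = $681.80 + 23.7% × $2,120.00 = $1,184.24
Supplemental (25.3% flat on bonus): 25.3% × $10,500.00 = $2,656.50
Total territorial income tax: $1,184.24 + $2,656.50 = $3,840.74

$3,840.74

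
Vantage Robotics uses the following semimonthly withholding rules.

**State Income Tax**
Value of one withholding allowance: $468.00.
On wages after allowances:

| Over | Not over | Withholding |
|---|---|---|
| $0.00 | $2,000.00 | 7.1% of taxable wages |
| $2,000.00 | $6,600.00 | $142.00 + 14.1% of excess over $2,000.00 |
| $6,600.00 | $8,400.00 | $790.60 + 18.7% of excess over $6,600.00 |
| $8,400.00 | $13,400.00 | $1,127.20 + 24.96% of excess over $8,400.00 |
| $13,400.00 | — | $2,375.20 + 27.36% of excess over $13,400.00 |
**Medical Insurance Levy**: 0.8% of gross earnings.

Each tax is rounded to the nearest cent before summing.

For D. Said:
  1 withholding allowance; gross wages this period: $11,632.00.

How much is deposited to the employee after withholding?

State Income Tax: taxable = $11,632.00 − 1×$468.00 = $11,164.00
  $1,127.20 + 24.96% × ($11,164.00 − $8,400.00) = $1,127.20 + 24.96% × $2,764.00 = $1,817.09
Medical Insurance Levy: 0.8% × $11,632.00 = $93.06
Total withheld: $1,817.09 + $93.06 = $1,910.15
Net pay: $11,632.00 − $1,910.15 = $9,721.85

$9,721.85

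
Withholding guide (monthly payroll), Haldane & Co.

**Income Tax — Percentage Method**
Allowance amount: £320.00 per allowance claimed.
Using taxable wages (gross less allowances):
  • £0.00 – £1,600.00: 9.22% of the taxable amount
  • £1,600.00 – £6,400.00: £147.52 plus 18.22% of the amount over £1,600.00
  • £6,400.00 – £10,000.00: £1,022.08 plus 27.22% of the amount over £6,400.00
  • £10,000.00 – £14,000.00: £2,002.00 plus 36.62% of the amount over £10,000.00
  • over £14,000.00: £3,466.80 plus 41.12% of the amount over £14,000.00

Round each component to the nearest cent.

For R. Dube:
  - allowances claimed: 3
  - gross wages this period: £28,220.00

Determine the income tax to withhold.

£8,919.31

Income Tax: taxable = £28,220.00 − 3×£320.00 = £27,260.00
  £3,466.80 + 41.12% × (£27,260.00 − £14,000.00) = £3,466.80 + 41.12% × £13,260.00 = £8,919.31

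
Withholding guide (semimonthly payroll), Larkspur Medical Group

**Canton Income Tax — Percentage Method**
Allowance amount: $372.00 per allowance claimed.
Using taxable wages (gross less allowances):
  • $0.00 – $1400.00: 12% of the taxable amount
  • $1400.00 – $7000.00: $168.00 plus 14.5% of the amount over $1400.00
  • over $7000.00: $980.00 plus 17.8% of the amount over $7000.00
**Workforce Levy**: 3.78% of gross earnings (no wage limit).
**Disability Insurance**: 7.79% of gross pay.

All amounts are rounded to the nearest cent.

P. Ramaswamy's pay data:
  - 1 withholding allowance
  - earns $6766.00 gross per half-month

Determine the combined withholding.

$1674.95

Canton Income Tax: taxable = $6766.00 − 1×$372.00 = $6394.00
  $168.00 + 14.5% × ($6394.00 − $1400.00) = $168.00 + 14.5% × $4994.00 = $892.13
Workforce Levy: 3.78% × $6766.00 = $255.75
Disability Insurance: 7.79% × $6766.00 = $527.07
Total: $892.13 + $255.75 + $527.07 = $1674.95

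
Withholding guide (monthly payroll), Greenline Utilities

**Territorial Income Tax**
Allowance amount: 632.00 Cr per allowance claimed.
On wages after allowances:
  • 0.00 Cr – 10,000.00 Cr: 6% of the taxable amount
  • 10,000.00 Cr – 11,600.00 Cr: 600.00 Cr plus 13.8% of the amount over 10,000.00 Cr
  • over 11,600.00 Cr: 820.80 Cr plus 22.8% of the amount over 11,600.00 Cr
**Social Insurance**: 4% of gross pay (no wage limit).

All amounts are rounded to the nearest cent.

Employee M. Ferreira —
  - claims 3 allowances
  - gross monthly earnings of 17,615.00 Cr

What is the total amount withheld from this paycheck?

Territorial Income Tax: taxable = 17,615.00 Cr − 3×632.00 Cr = 15,719.00 Cr
  820.80 Cr + 22.8% × (15,719.00 Cr − 11,600.00 Cr) = 820.80 Cr + 22.8% × 4,119.00 Cr = 1,759.93 Cr
Social Insurance: 4% × 17,615.00 Cr = 704.60 Cr
Total: 1,759.93 Cr + 704.60 Cr = 2,464.53 Cr

2,464.53 Cr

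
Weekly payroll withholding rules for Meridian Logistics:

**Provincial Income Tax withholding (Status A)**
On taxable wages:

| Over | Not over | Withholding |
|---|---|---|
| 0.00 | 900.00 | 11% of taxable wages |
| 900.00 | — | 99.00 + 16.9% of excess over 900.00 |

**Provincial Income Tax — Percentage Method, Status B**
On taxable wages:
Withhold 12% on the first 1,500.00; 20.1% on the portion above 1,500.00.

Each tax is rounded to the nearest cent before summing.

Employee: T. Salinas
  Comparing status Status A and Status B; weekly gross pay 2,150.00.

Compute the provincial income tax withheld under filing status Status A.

Provincial Income Tax (Status A): taxable = 2,150.00
  99.00 + 16.9% × (2,150.00 − 900.00) = 99.00 + 16.9% × 1,250.00 = 310.25

310.25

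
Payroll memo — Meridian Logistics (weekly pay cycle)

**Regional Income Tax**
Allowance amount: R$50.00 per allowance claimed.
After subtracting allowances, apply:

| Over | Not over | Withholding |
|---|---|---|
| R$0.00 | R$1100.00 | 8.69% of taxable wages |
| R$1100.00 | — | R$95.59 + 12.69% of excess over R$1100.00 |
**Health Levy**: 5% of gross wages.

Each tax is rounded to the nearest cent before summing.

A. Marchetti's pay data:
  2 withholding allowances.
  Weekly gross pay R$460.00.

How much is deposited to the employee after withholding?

R$405.72

Regional Income Tax: taxable = R$460.00 − 2×R$50.00 = R$360.00
  8.69% × R$360.00 = R$31.28
Health Levy: 5% × R$460.00 = R$23.00
Total withheld: R$31.28 + R$23.00 = R$54.28
Net pay: R$460.00 − R$54.28 = R$405.72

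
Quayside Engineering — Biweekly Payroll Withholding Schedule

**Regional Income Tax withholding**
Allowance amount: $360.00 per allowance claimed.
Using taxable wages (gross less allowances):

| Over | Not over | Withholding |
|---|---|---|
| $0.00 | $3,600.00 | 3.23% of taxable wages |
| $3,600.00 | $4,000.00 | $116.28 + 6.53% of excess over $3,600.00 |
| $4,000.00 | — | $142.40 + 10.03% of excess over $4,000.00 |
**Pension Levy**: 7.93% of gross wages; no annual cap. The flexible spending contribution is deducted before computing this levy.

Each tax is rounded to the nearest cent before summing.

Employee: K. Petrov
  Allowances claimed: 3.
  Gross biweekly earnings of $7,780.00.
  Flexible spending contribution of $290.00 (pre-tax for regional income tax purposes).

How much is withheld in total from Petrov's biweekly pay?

Regional Income Tax: taxable = $7,780.00 − $290.00 − 3×$360.00 = $6,410.00
  $142.40 + 10.03% × ($6,410.00 − $4,000.00) = $142.40 + 10.03% × $2,410.00 = $384.12
Pension Levy: 7.93% × $7,490.00 = $593.96
Total: $384.12 + $593.96 = $978.08

$978.08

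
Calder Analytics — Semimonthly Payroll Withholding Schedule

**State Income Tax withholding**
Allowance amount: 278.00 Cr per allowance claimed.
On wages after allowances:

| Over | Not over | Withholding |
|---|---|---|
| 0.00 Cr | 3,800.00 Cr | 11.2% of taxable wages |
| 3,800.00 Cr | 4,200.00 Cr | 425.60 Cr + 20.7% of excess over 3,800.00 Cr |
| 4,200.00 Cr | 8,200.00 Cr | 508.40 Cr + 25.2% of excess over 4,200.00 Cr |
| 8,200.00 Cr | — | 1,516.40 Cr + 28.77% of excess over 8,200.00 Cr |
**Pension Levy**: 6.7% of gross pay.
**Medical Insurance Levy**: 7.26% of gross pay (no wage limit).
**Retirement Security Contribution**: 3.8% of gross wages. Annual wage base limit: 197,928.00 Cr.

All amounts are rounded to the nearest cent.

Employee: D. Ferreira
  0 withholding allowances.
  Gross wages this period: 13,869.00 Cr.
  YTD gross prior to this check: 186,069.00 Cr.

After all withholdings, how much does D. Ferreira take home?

State Income Tax: taxable = 13,869.00 Cr
  1,516.40 Cr + 28.77% × (13,869.00 Cr − 8,200.00 Cr) = 1,516.40 Cr + 28.77% × 5,669.00 Cr = 3,147.37 Cr
Pension Levy: 6.7% × 13,869.00 Cr = 929.22 Cr
Medical Insurance Levy: 7.26% × 13,869.00 Cr = 1,006.89 Cr
Retirement Security Contribution: cap 197,928.00 Cr − YTD 186,069.00 Cr = 11,859.00 Cr subject; 3.8% × 11,859.00 Cr = 450.64 Cr
Total withheld: 3,147.37 Cr + 929.22 Cr + 1,006.89 Cr + 450.64 Cr = 5,534.12 Cr
Net pay: 13,869.00 Cr − 5,534.12 Cr = 8,334.88 Cr

8,334.88 Cr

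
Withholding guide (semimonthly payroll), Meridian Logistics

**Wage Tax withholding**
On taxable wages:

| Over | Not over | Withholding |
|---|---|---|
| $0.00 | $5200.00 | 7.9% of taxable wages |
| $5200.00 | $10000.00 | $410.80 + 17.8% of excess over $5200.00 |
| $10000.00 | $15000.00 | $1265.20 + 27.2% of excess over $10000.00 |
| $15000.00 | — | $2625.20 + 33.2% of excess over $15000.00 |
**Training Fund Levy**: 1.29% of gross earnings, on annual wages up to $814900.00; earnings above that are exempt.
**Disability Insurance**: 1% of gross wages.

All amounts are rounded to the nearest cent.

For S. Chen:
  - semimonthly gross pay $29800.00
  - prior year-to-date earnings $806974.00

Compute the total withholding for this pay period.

$7939.05

Wage Tax: taxable = $29800.00
  $2625.20 + 33.2% × ($29800.00 − $15000.00) = $2625.20 + 33.2% × $14800.00 = $7538.80
Training Fund Levy: cap $814900.00 − YTD $806974.00 = $7926.00 subject; 1.29% × $7926.00 = $102.25
Disability Insurance: 1% × $29800.00 = $298.00
Total: $7538.80 + $102.25 + $298.00 = $7939.05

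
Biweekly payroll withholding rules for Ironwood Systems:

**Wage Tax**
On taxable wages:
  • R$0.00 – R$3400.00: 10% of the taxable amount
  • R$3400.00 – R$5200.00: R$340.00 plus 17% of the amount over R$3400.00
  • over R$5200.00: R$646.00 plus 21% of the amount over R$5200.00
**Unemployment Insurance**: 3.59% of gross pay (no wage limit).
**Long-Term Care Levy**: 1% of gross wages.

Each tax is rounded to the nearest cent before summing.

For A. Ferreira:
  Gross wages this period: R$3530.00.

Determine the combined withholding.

Wage Tax: taxable = R$3530.00
  R$340.00 + 17% × (R$3530.00 − R$3400.00) = R$340.00 + 17% × R$130.00 = R$362.10
Unemployment Insurance: 3.59% × R$3530.00 = R$126.73
Long-Term Care Levy: 1% × R$3530.00 = R$35.30
Total: R$362.10 + R$126.73 + R$35.30 = R$524.13

R$524.13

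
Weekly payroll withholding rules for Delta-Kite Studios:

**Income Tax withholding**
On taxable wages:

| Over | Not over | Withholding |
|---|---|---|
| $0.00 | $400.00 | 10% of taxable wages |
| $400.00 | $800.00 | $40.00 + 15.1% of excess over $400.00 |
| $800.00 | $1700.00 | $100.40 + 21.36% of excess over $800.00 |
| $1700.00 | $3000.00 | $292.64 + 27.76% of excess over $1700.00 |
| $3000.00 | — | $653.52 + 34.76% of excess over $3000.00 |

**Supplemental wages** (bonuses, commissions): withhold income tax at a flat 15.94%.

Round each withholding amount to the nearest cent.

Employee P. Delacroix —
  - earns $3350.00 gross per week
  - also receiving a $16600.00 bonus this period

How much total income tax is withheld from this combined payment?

$3421.22

Income Tax: taxable = $3350.00
  $653.52 + 34.76% × ($3350.00 − $3000.00) = $653.52 + 34.76% × $350.00 = $775.18
Supplemental (15.94% flat on bonus): 15.94% × $16600.00 = $2646.04
Total income tax: $775.18 + $2646.04 = $3421.22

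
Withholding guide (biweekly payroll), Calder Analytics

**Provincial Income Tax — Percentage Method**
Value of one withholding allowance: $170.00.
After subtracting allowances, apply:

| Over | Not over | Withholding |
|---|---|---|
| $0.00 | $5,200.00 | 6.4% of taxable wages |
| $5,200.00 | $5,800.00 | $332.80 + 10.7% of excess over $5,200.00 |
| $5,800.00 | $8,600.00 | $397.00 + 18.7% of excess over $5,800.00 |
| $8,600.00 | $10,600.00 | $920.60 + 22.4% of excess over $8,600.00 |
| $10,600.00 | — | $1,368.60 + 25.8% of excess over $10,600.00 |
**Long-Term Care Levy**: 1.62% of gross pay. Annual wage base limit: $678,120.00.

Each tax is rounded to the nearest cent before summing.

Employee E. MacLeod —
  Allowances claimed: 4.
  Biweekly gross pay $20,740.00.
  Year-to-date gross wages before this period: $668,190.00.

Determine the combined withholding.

$3,970.15

Provincial Income Tax: taxable = $20,740.00 − 4×$170.00 = $20,060.00
  $1,368.60 + 25.8% × ($20,060.00 − $10,600.00) = $1,368.60 + 25.8% × $9,460.00 = $3,809.28
Long-Term Care Levy: cap $678,120.00 − YTD $668,190.00 = $9,930.00 subject; 1.62% × $9,930.00 = $160.87
Total: $3,809.28 + $160.87 = $3,970.15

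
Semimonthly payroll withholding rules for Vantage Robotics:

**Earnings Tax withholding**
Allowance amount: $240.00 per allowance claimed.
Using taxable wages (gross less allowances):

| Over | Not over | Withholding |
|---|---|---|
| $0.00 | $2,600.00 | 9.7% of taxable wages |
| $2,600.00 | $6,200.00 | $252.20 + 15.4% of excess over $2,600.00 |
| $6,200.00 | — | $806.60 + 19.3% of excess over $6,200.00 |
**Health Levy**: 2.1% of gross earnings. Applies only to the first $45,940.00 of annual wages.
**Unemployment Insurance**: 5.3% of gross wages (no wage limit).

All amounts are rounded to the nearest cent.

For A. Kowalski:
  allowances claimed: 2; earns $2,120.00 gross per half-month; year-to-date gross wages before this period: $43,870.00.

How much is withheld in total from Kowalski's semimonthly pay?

Earnings Tax: taxable = $2,120.00 − 2×$240.00 = $1,640.00
  9.7% × $1,640.00 = $159.08
Health Levy: cap $45,940.00 − YTD $43,870.00 = $2,070.00 subject; 2.1% × $2,070.00 = $43.47
Unemployment Insurance: 5.3% × $2,120.00 = $112.36
Total: $159.08 + $43.47 + $112.36 = $314.91

$314.91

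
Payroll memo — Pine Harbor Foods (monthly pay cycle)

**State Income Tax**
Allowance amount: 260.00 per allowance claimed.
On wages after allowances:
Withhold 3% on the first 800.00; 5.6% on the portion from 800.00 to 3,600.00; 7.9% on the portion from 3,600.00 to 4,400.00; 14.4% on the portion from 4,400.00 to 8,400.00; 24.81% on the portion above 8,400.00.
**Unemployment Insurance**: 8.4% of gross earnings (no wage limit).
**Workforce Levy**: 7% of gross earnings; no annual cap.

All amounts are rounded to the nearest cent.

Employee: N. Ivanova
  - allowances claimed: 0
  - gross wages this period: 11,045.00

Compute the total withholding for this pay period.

State Income Tax: taxable = 11,045.00
  820.00 + 24.81% × (11,045.00 − 8,400.00) = 820.00 + 24.81% × 2,645.00 = 1,476.22
Unemployment Insurance: 8.4% × 11,045.00 = 927.78
Workforce Levy: 7% × 11,045.00 = 773.15
Total: 1,476.22 + 927.78 + 773.15 = 3,177.15

3,177.15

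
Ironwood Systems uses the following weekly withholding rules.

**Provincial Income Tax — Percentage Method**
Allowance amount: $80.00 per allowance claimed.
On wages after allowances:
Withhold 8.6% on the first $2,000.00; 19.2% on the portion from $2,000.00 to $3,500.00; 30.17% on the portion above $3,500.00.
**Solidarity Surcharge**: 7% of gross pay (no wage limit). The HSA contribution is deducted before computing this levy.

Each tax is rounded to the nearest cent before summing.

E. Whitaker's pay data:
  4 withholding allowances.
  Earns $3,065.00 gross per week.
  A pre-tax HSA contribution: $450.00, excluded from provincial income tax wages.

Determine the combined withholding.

$411.69

Provincial Income Tax: taxable = $3,065.00 − $450.00 − 4×$80.00 = $2,295.00
  $172.00 + 19.2% × ($2,295.00 − $2,000.00) = $172.00 + 19.2% × $295.00 = $228.64
Solidarity Surcharge: 7% × $2,615.00 = $183.05
Total: $228.64 + $183.05 = $411.69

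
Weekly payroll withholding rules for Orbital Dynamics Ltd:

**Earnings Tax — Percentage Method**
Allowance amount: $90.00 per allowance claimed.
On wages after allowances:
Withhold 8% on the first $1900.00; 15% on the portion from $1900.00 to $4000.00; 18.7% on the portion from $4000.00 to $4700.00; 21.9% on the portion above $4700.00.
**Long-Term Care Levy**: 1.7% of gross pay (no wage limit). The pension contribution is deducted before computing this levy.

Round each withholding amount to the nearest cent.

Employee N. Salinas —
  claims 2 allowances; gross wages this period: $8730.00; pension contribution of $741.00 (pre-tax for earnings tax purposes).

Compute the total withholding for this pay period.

Earnings Tax: taxable = $8730.00 − $741.00 − 2×$90.00 = $7809.00
  $597.90 + 21.9% × ($7809.00 − $4700.00) = $597.90 + 21.9% × $3109.00 = $1278.77
Long-Term Care Levy: 1.7% × $7989.00 = $135.81
Total: $1278.77 + $135.81 = $1414.58

$1414.58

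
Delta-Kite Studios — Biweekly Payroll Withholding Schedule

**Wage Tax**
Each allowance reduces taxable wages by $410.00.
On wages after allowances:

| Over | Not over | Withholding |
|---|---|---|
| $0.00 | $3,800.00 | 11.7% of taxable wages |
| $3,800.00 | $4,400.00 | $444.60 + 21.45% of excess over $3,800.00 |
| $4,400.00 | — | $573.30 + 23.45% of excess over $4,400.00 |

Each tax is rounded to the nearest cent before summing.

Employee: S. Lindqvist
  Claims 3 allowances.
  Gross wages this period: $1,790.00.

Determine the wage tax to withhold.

$65.52

Wage Tax: taxable = $1,790.00 − 3×$410.00 = $560.00
  11.7% × $560.00 = $65.52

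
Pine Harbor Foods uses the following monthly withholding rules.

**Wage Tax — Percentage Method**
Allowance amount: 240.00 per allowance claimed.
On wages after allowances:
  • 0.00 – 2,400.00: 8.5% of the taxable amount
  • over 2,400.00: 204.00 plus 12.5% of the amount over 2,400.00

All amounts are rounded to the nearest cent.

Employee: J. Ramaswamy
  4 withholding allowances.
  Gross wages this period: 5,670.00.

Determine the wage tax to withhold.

Wage Tax: taxable = 5,670.00 − 4×240.00 = 4,710.00
  204.00 + 12.5% × (4,710.00 − 2,400.00) = 204.00 + 12.5% × 2,310.00 = 492.75

492.75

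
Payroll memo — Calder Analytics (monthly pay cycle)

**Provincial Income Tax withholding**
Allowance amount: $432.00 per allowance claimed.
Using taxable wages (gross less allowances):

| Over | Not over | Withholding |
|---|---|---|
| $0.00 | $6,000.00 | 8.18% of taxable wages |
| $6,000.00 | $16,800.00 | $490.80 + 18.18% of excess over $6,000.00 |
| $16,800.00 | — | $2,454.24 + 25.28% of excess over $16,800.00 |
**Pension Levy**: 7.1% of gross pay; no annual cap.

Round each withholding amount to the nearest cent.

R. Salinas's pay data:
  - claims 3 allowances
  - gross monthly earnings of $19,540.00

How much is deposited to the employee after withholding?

$15,333.38

Provincial Income Tax: taxable = $19,540.00 − 3×$432.00 = $18,244.00
  $2,454.24 + 25.28% × ($18,244.00 − $16,800.00) = $2,454.24 + 25.28% × $1,444.00 = $2,819.28
Pension Levy: 7.1% × $19,540.00 = $1,387.34
Total withheld: $2,819.28 + $1,387.34 = $4,206.62
Net pay: $19,540.00 − $4,206.62 = $15,333.38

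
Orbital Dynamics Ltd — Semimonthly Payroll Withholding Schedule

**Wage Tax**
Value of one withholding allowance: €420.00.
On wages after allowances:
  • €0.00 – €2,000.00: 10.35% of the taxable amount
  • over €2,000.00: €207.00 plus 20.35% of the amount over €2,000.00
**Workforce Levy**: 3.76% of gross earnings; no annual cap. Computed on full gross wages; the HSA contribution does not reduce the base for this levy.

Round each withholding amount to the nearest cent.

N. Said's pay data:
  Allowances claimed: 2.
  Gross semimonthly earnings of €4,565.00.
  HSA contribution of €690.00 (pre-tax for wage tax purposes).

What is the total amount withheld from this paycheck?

Wage Tax: taxable = €4,565.00 − €690.00 − 2×€420.00 = €3,035.00
  €207.00 + 20.35% × (€3,035.00 − €2,000.00) = €207.00 + 20.35% × €1,035.00 = €417.62
Workforce Levy: 3.76% × €4,565.00 = €171.64
Total: €417.62 + €171.64 = €589.26

€589.26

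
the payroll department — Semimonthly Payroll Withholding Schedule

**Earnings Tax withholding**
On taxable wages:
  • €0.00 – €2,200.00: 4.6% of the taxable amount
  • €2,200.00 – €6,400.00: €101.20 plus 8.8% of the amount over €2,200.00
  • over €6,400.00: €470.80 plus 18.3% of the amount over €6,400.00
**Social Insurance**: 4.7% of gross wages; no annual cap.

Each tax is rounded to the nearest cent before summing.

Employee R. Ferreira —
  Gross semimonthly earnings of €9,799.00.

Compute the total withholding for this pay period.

Earnings Tax: taxable = €9,799.00
  €470.80 + 18.3% × (€9,799.00 − €6,400.00) = €470.80 + 18.3% × €3,399.00 = €1,092.82
Social Insurance: 4.7% × €9,799.00 = €460.55
Total: €1,092.82 + €460.55 = €1,553.37

€1,553.37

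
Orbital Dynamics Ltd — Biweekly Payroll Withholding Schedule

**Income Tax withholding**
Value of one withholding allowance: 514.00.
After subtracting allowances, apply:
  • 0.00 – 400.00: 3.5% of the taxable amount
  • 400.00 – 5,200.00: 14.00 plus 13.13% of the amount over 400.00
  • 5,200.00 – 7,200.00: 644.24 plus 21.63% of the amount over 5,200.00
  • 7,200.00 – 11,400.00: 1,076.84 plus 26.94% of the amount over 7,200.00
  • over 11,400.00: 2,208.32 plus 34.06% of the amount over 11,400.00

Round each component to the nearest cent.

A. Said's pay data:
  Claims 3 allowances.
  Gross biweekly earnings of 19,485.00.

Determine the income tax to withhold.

4,436.87

Income Tax: taxable = 19,485.00 − 3×514.00 = 17,943.00
  2,208.32 + 34.06% × (17,943.00 − 11,400.00) = 2,208.32 + 34.06% × 6,543.00 = 4,436.87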